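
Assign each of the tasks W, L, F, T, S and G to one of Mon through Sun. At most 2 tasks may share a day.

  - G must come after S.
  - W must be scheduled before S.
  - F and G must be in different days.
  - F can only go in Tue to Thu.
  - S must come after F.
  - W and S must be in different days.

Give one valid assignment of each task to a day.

F -> Tue; L -> Mon; G -> Thu; S -> Wed; W -> Mon; T -> Tue

Checking: F(Tue) before S(Wed); W(Mon) before S(Wed); S(Wed) before G(Thu); W(Mon) != S(Wed); F(Tue) != G(Thu); F=Tue in [Tue,Thu]; max 2 per day (cap 2).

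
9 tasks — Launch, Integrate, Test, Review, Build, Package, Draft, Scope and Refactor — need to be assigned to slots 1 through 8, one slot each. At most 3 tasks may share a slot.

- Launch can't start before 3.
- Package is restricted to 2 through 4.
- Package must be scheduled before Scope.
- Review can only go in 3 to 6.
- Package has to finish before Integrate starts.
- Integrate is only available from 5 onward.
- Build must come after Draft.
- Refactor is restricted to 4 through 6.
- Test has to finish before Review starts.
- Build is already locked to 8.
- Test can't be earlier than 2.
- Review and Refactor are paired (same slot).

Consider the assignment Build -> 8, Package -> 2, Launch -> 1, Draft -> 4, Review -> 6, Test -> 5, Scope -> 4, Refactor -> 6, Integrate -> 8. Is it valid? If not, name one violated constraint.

Build is already locked to 8 — holds.
Test has to finish before Review starts — holds.
Review can only go in 3 to 6 — holds.
Review and Refactor are paired (same slot) — holds.
Test can't be earlier than 2 — holds.
Build must come after Draft — holds.
At most 3 tasks may share a slot — holds.
Package is restricted to 2 through 4 — holds.
Integrate is only available from 5 onward — holds.
Refactor is restricted to 4 through 6 — holds.
Package must be scheduled before Scope — holds.
Launch can't start before 3 — violated.
Package has to finish before Integrate starts — holds.

No — it violates: Launch can't start before 3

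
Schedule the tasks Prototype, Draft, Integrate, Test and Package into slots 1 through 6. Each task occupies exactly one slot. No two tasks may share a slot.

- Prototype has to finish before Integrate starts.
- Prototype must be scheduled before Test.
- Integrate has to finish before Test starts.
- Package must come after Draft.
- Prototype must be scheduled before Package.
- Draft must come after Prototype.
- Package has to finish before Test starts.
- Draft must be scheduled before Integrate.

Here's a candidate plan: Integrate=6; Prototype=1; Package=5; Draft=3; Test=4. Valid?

Draft must be scheduled before Integrate — holds.
Integrate has to finish before Test starts — violated.
Prototype must be scheduled before Test — holds.
Prototype must be scheduled before Package — holds.
Prototype has to finish before Integrate starts — holds.
Package has to finish before Test starts — violated.
Draft must come after Prototype — holds.
No two tasks may share a slot — holds.
Package must come after Draft — holds.

No. Integrate has to finish before Test starts is not satisfied.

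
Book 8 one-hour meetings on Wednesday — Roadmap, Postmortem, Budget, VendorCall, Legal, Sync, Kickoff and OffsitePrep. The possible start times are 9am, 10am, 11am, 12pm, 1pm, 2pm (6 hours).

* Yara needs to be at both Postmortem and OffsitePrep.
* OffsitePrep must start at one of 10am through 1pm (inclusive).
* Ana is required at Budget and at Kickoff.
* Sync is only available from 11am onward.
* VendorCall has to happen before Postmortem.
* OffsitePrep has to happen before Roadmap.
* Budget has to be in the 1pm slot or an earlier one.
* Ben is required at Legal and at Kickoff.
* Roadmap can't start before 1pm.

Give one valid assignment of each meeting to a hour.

OffsitePrep in 10am; VendorCall in 9am; Sync in 11am; Budget in 9am; Postmortem in 11am; Legal in 9am; Roadmap in 1pm; Kickoff in 10am

Checking: VendorCall(9am) before Postmortem(11am); OffsitePrep(10am) before Roadmap(1pm); Legal(9am) != Kickoff(10am); Postmortem(11am) != OffsitePrep(10am); Budget(9am) != Kickoff(10am); OffsitePrep=10am in [10am,1pm]; Budget=9am in [9am,1pm]; Roadmap=1pm in [1pm,2pm]; Sync=11am in [11am,2pm].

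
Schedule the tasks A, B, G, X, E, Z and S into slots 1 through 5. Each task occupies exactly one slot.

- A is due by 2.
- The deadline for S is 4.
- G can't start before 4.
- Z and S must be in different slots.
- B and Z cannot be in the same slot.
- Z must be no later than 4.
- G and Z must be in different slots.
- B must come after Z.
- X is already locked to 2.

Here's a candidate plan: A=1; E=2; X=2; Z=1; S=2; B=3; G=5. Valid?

Yes

Z and S must be in different slots — holds.
G and Z must be in different slots — holds.
X is already locked to 2 — holds.
The deadline for S is 4 — holds.
B and Z cannot be in the same slot — holds.
G can't start before 4 — holds.
A is due by 2 — holds.
Z must be no later than 4 — holds.
B must come after Z — holds.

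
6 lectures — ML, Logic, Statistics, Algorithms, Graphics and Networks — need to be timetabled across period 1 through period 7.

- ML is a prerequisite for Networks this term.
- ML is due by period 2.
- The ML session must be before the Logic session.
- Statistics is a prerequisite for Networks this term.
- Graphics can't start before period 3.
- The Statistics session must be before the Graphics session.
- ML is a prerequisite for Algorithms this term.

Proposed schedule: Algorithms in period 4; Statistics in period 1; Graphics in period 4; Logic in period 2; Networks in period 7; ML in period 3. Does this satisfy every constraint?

Statistics is a prerequisite for Networks this term — holds.
ML is due by period 2 — violated.
The ML session must be before the Logic session — violated.
The Statistics session must be before the Graphics session — holds.
Graphics can't start before period 3 — holds.
ML is a prerequisite for Networks this term — holds.
ML is a prerequisite for Algorithms this term — holds.

Invalid. The ML session must be before the Logic session.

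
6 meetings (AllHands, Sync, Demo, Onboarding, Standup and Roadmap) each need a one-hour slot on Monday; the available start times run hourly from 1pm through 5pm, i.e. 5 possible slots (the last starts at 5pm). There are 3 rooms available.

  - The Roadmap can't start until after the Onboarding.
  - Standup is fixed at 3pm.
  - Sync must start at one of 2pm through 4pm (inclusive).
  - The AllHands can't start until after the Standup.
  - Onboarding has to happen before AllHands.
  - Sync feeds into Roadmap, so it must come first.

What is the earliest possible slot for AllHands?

Precedence pushes AllHands to at least 4pm.
AllHands at 4pm is achievable: Sync=2pm; Roadmap=3pm; Onboarding=1pm; AllHands=4pm; Standup=3pm; Demo=1pm.

4pm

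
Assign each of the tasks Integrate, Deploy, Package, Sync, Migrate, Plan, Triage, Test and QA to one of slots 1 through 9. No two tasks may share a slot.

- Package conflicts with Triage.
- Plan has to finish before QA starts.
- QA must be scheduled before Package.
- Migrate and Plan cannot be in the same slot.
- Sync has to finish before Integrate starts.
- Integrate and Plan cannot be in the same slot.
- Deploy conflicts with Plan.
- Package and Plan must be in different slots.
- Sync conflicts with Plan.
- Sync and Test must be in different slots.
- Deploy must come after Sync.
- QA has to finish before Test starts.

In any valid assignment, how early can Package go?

3

Precedence pushes Package to at least 3.
Package at 3 is achievable: Plan -> 1, Integrate -> 5, Package -> 3, Migrate -> 8, Deploy -> 6, Test -> 7, QA -> 2, Triage -> 9, Sync -> 4.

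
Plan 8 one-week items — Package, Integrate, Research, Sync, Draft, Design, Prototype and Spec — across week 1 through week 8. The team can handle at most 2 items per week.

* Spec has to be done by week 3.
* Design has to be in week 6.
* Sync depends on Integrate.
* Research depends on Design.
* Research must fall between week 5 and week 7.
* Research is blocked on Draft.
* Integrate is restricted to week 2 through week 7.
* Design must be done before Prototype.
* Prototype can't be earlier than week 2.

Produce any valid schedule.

Draft -> week 1; Design -> week 6; Integrate -> week 2; Spec -> week 1; Research -> week 7; Prototype -> week 7; Package -> week 2; Sync -> week 3

Checking: Integrate(week 2) before Sync(week 3); Draft(week 1) before Research(week 7); Design(week 6) before Prototype(week 7); Design(week 6) before Research(week 7); Design=week 6 in [week 6,week 6]; Research=week 7 in [week 5,week 7]; Integrate=week 2 in [week 2,week 7]; Spec=week 1 in [week 1,week 3]; Prototype=week 7 in [week 2,week 8]; max 2 per week (cap 2).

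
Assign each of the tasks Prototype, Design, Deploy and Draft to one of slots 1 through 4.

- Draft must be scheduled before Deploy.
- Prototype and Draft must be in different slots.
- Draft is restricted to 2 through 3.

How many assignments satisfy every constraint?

Splitting on Prototype: it can be 1 (12), 2 (4), 3 (8), 4 (12). Listing each branch's schedules as (Design, Deploy, Draft):
Prototype=1: (1,3,2) (1,4,2) (1,4,3) (2,3,2) (2,4,2) (2,4,3) (3,3,2) (3,4,2) (3,4,3) (4,3,2) (4,4,2) (4,4,3) — 12.
Prototype=2: (1,4,3) (2,4,3) (3,4,3) (4,4,3) — 4.
Prototype=3: (1,3,2) (1,4,2) (2,3,2) (2,4,2) (3,3,2) (3,4,2) (4,3,2) (4,4,2) — 8.
Prototype=4: (1,3,2) (1,4,2) (1,4,3) (2,3,2) (2,4,2) (2,4,3) (3,3,2) (3,4,2) (3,4,3) (4,3,2) (4,4,2) (4,4,3) — 12.
Summing: 12 + 4 + 8 + 12 = 36.

36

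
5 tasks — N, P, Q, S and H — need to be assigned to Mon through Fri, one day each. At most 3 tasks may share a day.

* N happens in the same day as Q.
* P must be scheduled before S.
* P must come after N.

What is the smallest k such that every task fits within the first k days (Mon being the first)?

The precedence chain requires at least 3 distinct days.
With at most 3 per day and 5 tasks, at least 2 days are needed.
3 works (last occupied day: Wed): for example Q -> Mon, S -> Wed, H -> Mon, N -> Mon, P -> Tue.

3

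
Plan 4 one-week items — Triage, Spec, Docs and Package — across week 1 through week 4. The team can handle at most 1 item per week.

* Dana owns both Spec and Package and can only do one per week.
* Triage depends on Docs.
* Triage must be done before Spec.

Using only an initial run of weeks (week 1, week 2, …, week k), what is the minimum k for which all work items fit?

4 weeks

The precedence chain requires at least 3 distinct weeks.
With at most 1 per week and 4 work items, at least 4 weeks are needed.
4 works (last occupied week: week 4): for example Spec=week 3; Docs=week 1; Package=week 4; Triage=week 2.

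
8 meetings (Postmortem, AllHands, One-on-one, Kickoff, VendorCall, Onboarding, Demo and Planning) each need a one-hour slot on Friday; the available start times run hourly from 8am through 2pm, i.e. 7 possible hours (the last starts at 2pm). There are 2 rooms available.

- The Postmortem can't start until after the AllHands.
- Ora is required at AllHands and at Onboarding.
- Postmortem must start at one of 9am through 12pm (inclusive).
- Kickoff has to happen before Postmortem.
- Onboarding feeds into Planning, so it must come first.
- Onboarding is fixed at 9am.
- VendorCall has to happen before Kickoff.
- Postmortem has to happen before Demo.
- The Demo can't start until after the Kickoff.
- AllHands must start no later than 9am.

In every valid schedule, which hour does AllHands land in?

AllHands's window is 8am–9am.
Onboarding is fixed at 9am, and AllHands can't share a hour with Onboarding.
So AllHands must be 8am.

8am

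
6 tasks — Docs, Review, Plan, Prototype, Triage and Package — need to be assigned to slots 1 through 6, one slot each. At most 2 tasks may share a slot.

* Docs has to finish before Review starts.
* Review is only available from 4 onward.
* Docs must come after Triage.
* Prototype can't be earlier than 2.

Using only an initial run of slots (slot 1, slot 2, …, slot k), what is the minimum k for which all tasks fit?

The precedence chain requires at least 3 distinct slots.
With at most 2 per slot and 6 tasks, at least 3 slots are needed.
Review can't be placed before 4, so the schedule must run through at least slot 4.
4 works (last occupied slot: 4): for example Review=4; Plan=1; Package=3; Prototype=2; Docs=2; Triage=1.

4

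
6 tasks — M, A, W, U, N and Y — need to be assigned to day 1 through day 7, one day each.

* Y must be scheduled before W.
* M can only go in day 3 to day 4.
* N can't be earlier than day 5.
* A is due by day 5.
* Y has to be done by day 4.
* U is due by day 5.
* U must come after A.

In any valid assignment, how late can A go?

A's own window allows nothing later than day 5; downstream work caps A at day 4.
A at day 4 is achievable: A=day 4; N=day 5; Y=day 1; W=day 2; M=day 3; U=day 5.

day 4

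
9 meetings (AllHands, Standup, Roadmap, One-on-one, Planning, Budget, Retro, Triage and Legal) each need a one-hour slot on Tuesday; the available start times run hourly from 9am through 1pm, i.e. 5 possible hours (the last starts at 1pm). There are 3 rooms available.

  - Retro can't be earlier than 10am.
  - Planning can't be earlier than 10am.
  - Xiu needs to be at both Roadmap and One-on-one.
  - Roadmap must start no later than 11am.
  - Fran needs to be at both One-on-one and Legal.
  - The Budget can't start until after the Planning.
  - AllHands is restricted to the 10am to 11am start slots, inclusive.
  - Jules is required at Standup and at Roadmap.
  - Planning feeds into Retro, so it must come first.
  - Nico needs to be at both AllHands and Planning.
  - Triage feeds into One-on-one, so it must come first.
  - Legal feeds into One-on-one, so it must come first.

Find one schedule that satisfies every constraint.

Retro in 12pm; Budget in 12pm; Legal in 9am; Planning in 11am; AllHands in 10am; Triage in 9am; One-on-one in 10am; Standup in 10am; Roadmap in 9am

Checking: Planning(11am) before Retro(12pm); Planning(11am) before Budget(12pm); Legal(9am) before One-on-one(10am); Triage(9am) before One-on-one(10am); One-on-one(10am) != Legal(9am); Standup(10am) != Roadmap(9am); AllHands(10am) != Planning(11am); Roadmap(9am) != One-on-one(10am); Roadmap=9am in [9am,11am]; Retro=12pm in [10am,1pm]; Planning=11am in [10am,1pm]; AllHands=10am in [10am,11am]; max 3 per hour (cap 3).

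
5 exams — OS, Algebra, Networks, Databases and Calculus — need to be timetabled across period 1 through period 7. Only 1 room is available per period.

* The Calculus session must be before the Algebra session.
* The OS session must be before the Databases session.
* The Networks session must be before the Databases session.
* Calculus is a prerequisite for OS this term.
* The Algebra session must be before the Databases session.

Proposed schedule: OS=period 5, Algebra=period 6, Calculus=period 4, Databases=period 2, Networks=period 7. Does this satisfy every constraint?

The Algebra session must be before the Databases session — violated.
Only 1 room is available per period — holds.
The Calculus session must be before the Algebra session — holds.
The Networks session must be before the Databases session — violated.
Calculus is a prerequisite for OS this term — holds.
The OS session must be before the Databases session — violated.

No. The Networks session must be before the Databases session is not satisfied.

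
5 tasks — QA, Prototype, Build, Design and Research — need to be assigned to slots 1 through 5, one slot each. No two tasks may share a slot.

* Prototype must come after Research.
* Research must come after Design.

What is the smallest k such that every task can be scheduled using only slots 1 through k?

5

The precedence chain requires at least 3 distinct slots.
With at most 1 per slot and 5 tasks, at least 5 slots are needed.
5 works (last occupied slot: 5): for example Design=1, Research=2, Build=5, Prototype=3, QA=4.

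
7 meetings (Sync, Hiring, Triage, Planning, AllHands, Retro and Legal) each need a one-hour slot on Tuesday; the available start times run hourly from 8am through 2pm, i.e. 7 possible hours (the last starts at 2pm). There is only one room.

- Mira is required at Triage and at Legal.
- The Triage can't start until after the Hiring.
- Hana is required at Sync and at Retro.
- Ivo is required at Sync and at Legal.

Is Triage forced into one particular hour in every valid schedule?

Triage can be 9am (e.g. Legal -> 2pm, Planning -> 11am, Retro -> 1pm, Hiring -> 8am, Triage -> 9am, Sync -> 10am, AllHands -> 12pm) or 10am (e.g. Hiring in 8am, Sync in 9am, Retro in 1pm, AllHands in 12pm, Triage in 10am, Legal in 2pm, Planning in 11am).

No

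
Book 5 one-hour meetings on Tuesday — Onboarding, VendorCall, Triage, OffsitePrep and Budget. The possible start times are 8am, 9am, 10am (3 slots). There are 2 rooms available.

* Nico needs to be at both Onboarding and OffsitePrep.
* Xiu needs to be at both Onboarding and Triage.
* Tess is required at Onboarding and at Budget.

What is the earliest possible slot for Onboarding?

Onboarding at 8am is achievable: VendorCall -> 8am, Onboarding -> 8am, Budget -> 10am, OffsitePrep -> 9am, Triage -> 9am.

8am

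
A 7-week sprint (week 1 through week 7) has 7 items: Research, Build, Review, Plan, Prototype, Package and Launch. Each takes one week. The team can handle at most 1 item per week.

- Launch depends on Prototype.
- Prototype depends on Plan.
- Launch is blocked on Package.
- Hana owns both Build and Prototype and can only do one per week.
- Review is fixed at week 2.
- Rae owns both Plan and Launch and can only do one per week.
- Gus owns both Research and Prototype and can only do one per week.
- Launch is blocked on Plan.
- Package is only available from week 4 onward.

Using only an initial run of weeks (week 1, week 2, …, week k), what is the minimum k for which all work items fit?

7

The precedence chain requires at least 3 distinct weeks.
With at most 1 per week and 7 work items, at least 7 weeks are needed.
Propagating the time windows through the other constraints, Launch can't land before week 5, so the schedule must run through at least week 5.
7 works (last occupied week: week 7): for example Build -> week 7, Review -> week 2, Research -> week 6, Prototype -> week 3, Package -> week 4, Plan -> week 1, Launch -> week 5.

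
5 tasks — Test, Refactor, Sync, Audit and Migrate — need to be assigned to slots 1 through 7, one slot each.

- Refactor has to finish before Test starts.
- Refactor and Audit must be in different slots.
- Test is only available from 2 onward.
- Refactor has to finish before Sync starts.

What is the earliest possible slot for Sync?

2

Precedence pushes Sync to at least 2.
Sync at 2 is achievable: Refactor=1; Test=2; Sync=2; Migrate=1; Audit=2.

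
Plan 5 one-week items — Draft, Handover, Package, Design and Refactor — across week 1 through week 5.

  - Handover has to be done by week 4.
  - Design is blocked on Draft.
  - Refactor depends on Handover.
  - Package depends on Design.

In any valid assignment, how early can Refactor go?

Precedence pushes Refactor to at least week 2.
Refactor at week 2 is achievable: Design=week 2; Refactor=week 2; Draft=week 1; Handover=week 1; Package=week 3.

week 2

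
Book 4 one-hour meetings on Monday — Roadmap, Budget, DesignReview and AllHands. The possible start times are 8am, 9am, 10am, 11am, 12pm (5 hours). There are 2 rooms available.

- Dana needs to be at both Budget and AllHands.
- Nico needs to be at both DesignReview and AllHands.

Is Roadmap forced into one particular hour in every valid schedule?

No

Roadmap can be 8am (e.g. Budget in 8am, Roadmap in 8am, DesignReview in 9am, AllHands in 10am) or 9am (e.g. Budget -> 8am; DesignReview -> 8am; AllHands -> 9am; Roadmap -> 9am).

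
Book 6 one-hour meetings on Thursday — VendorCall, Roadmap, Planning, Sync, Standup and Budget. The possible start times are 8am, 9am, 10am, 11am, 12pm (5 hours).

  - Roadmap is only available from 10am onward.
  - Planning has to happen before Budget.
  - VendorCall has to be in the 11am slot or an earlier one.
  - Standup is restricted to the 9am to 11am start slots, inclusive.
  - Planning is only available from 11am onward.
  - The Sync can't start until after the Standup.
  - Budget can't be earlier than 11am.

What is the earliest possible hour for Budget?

Budget is available from 11am; precedence pushes Budget to at least 12pm.
Budget at 12pm is achievable: VendorCall in 8am, Budget in 12pm, Planning in 11am, Sync in 10am, Standup in 9am, Roadmap in 10am.

12pm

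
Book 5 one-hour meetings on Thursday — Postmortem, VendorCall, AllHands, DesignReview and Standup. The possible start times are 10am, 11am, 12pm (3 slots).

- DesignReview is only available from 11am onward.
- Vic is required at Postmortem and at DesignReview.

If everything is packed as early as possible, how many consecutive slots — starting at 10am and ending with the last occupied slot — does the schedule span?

DesignReview can't be placed before 11am — that is slot 2 counting from 10am — so the schedule must run through at least 2 slots.
2 works (last occupied slot: 11am): for example DesignReview in 11am; Postmortem in 10am; Standup in 10am; VendorCall in 10am; AllHands in 10am.

2 slots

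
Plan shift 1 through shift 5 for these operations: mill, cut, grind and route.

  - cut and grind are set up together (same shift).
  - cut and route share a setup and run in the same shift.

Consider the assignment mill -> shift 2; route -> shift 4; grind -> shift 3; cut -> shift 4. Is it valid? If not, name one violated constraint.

No — it violates: cut and grind are set up together (same shift)

cut and route share a setup and run in the same shift — holds.
cut and grind are set up together (same shift) — violated.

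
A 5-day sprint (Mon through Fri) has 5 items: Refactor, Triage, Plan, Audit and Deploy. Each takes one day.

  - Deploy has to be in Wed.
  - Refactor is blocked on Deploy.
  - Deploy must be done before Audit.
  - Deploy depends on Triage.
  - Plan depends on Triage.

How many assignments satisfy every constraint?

Splitting on Refactor: it can be Thu (14), Fri (14). Listing each branch's schedules as (Triage, Plan, Audit, Deploy):
Refactor=Thu: (Mon,Tue,Thu,Wed) (Mon,Tue,Fri,Wed) (Mon,Wed,Thu,Wed) (Mon,Wed,Fri,Wed) (Mon,Thu,Thu,Wed) (Mon,Thu,Fri,Wed) (Mon,Fri,Thu,Wed) (Mon,Fri,Fri,Wed) (Tue,Wed,Thu,Wed) (Tue,Wed,Fri,Wed) (Tue,Thu,Thu,Wed) (Tue,Thu,Fri,Wed) (Tue,Fri,Thu,Wed) (Tue,Fri,Fri,Wed) — 14.
Refactor=Fri: (Mon,Tue,Thu,Wed) (Mon,Tue,Fri,Wed) (Mon,Wed,Thu,Wed) (Mon,Wed,Fri,Wed) (Mon,Thu,Thu,Wed) (Mon,Thu,Fri,Wed) (Mon,Fri,Thu,Wed) (Mon,Fri,Fri,Wed) (Tue,Wed,Thu,Wed) (Tue,Wed,Fri,Wed) (Tue,Thu,Thu,Wed) (Tue,Thu,Fri,Wed) (Tue,Fri,Thu,Wed) (Tue,Fri,Fri,Wed) — 14.
Summing: 14 + 14 = 28.

28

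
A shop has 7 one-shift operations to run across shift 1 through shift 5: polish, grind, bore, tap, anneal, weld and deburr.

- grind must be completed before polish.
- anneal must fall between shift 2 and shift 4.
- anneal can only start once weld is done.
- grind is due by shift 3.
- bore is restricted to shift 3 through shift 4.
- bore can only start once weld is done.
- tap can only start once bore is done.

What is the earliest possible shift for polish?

shift 2

Precedence pushes polish to at least shift 2.
polish at shift 2 is achievable: deburr=shift 1, weld=shift 1, anneal=shift 2, bore=shift 3, tap=shift 4, grind=shift 1, polish=shift 2.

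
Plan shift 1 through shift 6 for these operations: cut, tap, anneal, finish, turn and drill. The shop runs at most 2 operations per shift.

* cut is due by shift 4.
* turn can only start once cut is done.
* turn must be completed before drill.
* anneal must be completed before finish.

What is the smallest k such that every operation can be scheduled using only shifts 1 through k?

3

The precedence chain requires at least 3 distinct shifts.
With at most 2 per shift and 6 operations, at least 3 shifts are needed.
3 works (last occupied shift: shift 3): for example finish in shift 2; turn in shift 2; drill in shift 3; tap in shift 3; anneal in shift 1; cut in shift 1.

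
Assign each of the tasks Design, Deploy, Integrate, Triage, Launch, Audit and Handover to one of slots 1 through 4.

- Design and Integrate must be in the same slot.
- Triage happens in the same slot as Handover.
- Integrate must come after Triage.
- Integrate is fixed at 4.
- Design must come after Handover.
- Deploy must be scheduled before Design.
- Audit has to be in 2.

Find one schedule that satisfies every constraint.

Deploy=1; Triage=1; Design=4; Integrate=4; Launch=1; Handover=1; Audit=2

Checking: Deploy(1) before Design(4); Handover(1) before Design(4); Triage(1) before Integrate(4); Design = Integrate = 4; Triage = Handover = 1; Integrate=4 in [4,4]; Audit=2 in [2,2].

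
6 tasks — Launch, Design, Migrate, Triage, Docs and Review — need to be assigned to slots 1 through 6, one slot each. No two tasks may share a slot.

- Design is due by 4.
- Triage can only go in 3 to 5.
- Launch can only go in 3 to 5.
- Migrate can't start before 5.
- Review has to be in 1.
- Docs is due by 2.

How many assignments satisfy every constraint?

Enumerating: Design in 4, Review in 1, Triage in 5, Docs in 2, Migrate in 6, Launch in 3 | Review -> 1, Triage -> 5, Launch -> 4, Migrate -> 6, Design -> 3, Docs -> 2 | Launch=5; Design=4; Docs=2; Review=1; Migrate=6; Triage=3 | Triage -> 4, Design -> 3, Launch -> 5, Review -> 1, Docs -> 2, Migrate -> 6.

4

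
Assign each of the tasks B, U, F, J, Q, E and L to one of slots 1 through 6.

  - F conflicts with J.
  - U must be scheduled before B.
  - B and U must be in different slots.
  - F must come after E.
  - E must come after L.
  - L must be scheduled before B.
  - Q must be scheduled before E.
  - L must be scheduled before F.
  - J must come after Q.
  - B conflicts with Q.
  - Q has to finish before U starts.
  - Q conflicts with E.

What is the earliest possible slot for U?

2

Precedence pushes U to at least 2; downstream work caps U at 5.
U at 2 is achievable: E -> 2; F -> 3; Q -> 1; U -> 2; B -> 3; L -> 1; J -> 2.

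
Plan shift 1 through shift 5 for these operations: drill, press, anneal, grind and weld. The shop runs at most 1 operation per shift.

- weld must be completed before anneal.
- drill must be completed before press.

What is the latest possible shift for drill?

shift 4

Downstream work caps drill at shift 4.
drill at shift 4 is achievable: weld=shift 1; grind=shift 3; press=shift 5; anneal=shift 2; drill=shift 4.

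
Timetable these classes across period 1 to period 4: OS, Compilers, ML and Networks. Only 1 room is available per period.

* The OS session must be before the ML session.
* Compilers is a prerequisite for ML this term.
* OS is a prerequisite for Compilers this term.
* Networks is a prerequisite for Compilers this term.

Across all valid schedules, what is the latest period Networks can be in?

Downstream work caps Networks at period 2.
Networks at period 2 is achievable: ML -> period 4, Compilers -> period 3, Networks -> period 2, OS -> period 1.

period 2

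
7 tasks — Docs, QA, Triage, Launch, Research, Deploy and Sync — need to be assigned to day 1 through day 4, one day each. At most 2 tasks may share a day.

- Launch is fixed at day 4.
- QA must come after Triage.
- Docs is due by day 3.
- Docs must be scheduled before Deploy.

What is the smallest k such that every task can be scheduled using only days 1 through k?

4

The precedence chain requires at least 2 distinct days.
With at most 2 per day and 7 tasks, at least 4 days are needed.
Launch can't be placed before day 4, so the schedule must run through at least day 4.
4 works (last occupied day: day 4): for example Triage in day 1; Sync in day 3; Docs in day 1; QA in day 2; Deploy in day 2; Launch in day 4; Research in day 3.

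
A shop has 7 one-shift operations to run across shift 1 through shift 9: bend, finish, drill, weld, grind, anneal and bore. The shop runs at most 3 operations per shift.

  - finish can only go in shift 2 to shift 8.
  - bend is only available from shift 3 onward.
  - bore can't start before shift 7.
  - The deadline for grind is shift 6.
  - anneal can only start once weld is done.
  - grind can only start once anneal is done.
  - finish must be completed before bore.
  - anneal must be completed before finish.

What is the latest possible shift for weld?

shift 4

Downstream work caps weld at shift 4.
weld at shift 4 is achievable: anneal in shift 5; finish in shift 6; drill in shift 1; bore in shift 7; weld in shift 4; bend in shift 3; grind in shift 6.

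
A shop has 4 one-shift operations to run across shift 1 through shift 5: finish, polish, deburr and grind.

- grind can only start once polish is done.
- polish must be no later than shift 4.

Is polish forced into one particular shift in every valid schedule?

polish can be shift 1 (e.g. deburr in shift 1; finish in shift 1; polish in shift 1; grind in shift 2) or shift 2 (e.g. finish -> shift 1, polish -> shift 2, grind -> shift 3, deburr -> shift 1).

No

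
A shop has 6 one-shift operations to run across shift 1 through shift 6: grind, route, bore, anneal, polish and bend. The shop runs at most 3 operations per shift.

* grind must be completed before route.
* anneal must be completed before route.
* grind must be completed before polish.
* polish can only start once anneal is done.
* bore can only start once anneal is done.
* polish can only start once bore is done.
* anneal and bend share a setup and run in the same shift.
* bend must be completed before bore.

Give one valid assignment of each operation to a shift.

route=shift 2; polish=shift 3; anneal=shift 1; bend=shift 1; bore=shift 2; grind=shift 1

Checking: grind(shift 1) before route(shift 2); anneal(shift 1) before polish(shift 3); anneal(shift 1) before bore(shift 2); bend(shift 1) before bore(shift 2); anneal(shift 1) before route(shift 2); grind(shift 1) before polish(shift 3); bore(shift 2) before polish(shift 3); anneal = bend = shift 1; max 3 per shift (cap 3).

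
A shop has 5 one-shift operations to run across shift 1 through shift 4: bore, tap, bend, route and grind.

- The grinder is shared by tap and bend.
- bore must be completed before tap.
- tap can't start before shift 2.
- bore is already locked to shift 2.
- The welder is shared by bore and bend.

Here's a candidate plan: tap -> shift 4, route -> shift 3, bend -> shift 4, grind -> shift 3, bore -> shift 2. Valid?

bore must be completed before tap — holds.
tap can't start before shift 2 — holds.
The grinder is shared by tap and bend — violated.
bore is already locked to shift 2 — holds.
The welder is shared by bore and bend — holds.

No. The grinder is shared by tap and bend is not satisfied.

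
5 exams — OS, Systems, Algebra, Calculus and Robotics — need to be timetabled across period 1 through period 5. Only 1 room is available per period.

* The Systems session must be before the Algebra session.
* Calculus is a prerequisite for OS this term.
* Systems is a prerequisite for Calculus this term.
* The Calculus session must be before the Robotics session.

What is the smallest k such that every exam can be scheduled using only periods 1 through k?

5 periods

The precedence chain requires at least 3 distinct periods.
With at most 1 per period and 5 exams, at least 5 periods are needed.
5 works (last occupied period: period 5): for example Algebra in period 4, Systems in period 1, Robotics in period 5, Calculus in period 2, OS in period 3.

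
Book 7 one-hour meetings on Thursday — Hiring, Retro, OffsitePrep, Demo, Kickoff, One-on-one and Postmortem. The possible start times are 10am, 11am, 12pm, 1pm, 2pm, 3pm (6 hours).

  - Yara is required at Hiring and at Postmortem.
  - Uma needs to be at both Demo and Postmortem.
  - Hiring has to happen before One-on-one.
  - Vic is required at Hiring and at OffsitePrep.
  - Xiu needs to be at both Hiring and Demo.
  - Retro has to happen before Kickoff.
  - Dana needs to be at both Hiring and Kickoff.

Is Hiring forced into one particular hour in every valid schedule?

Hiring can be 10am (e.g. Postmortem -> 12pm, Demo -> 11am, Hiring -> 10am, OffsitePrep -> 11am, One-on-one -> 11am, Retro -> 10am, Kickoff -> 11am) or 11am (e.g. Kickoff in 12pm, OffsitePrep in 10am, Retro in 10am, Postmortem in 12pm, Demo in 10am, Hiring in 11am, One-on-one in 12pm).

No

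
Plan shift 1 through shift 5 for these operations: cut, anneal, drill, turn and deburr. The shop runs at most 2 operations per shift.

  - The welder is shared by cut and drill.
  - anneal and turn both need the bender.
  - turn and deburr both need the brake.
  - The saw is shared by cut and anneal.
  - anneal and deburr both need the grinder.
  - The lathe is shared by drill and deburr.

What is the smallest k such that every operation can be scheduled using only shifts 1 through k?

3 shifts

With at most 2 per shift and 5 operations, at least 3 shifts are needed.
3 works (last occupied shift: shift 3): for example drill in shift 2, anneal in shift 2, cut in shift 1, deburr in shift 3, turn in shift 1.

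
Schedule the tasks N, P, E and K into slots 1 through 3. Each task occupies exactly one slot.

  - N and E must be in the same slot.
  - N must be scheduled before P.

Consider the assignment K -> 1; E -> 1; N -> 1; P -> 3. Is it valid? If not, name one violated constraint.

Yes, all constraints hold

N and E must be in the same slot — holds.
N must be scheduled before P — holds.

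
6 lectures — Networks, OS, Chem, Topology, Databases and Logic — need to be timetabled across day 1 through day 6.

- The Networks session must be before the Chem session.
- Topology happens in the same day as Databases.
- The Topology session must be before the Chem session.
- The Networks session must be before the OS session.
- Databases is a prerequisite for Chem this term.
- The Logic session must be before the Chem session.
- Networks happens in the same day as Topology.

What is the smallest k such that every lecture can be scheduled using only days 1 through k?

The precedence chain requires at least 2 distinct days.
2 works (last occupied day: day 2): for example Databases=day 1, Chem=day 2, Topology=day 1, OS=day 2, Logic=day 1, Networks=day 1.

2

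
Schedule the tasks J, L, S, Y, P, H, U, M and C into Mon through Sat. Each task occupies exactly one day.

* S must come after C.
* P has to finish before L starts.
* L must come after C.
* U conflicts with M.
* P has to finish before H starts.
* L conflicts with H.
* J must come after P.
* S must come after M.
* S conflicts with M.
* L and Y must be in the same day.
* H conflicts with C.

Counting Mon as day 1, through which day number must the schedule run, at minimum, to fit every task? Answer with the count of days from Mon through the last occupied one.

The precedence chain requires at least 2 distinct days.
Could 2 days be enough, i.e. nothing placed later than Tue? No: H must come after P (at Mon or later) → {Tue}; P must come before H (at Tue or earlier) → {Mon}; L must come after P (at Mon or later) → {Tue}; H can't share with L (Tue) → nothing is left.
So 2 days is not enough.
3 works (last occupied day: Wed): for example S in Tue; H in Wed; L in Tue; J in Tue; Y in Tue; U in Tue; C in Mon; M in Mon; P in Mon.

3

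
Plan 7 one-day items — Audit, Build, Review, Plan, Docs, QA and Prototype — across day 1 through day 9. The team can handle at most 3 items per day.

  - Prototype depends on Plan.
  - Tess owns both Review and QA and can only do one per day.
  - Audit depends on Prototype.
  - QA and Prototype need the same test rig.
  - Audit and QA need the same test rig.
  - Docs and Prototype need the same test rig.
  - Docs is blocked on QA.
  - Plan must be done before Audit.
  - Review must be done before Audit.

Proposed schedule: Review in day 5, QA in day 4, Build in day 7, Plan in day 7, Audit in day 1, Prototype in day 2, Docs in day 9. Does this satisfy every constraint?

Review must be done before Audit — violated.
The team can handle at most 3 items per day — holds.
Docs is blocked on QA — holds.
QA and Prototype need the same test rig — holds.
Audit and QA need the same test rig — holds.
Prototype depends on Plan — violated.
Plan must be done before Audit — violated.
Docs and Prototype need the same test rig — holds.
Audit depends on Prototype — violated.
Tess owns both Review and QA and can only do one per day — holds.

No. Plan must be done before Audit is not satisfied.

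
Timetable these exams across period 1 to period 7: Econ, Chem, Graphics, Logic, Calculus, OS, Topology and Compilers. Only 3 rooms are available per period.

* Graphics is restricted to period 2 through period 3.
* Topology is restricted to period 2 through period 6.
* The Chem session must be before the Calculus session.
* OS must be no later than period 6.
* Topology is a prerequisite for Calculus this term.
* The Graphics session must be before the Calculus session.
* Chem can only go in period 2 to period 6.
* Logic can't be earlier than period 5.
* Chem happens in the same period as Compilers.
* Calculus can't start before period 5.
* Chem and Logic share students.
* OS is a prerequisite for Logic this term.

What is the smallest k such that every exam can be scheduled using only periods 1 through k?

The precedence chain requires at least 2 distinct periods.
With at most 3 per period and 8 exams, at least 3 periods are needed.
Logic can't be placed before period 5, so the schedule must run through at least period 5.
5 works (last occupied period: period 5): for example Topology -> period 3, Compilers -> period 2, Logic -> period 5, Econ -> period 1, Graphics -> period 2, OS -> period 1, Calculus -> period 5, Chem -> period 2.

5 periods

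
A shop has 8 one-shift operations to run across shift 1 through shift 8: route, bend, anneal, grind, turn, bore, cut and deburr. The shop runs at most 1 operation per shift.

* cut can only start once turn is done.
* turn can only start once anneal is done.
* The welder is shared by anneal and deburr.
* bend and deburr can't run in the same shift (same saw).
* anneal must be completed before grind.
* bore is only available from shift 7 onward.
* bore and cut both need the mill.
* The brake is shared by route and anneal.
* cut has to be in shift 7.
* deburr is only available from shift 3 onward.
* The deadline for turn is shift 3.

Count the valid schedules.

Splitting on anneal: it can be shift 1 (42), shift 2 (12). Listing each branch's schedules as (route, bend, grind, turn, bore, cut, deburr) by shift number:
anneal=shift 1: (2,4,5,3,8,7,6) (2,4,6,3,8,7,5) (2,5,4,3,8,7,6) (2,5,6,3,8,7,4) (2,6,4,3,8,7,5) (2,6,5,3,8,7,4) (3,4,5,2,8,7,6) (3,4,6,2,8,7,5) (3,5,4,2,8,7,6) (3,5,6,2,8,7,4) (3,6,4,2,8,7,5) (3,6,5,2,8,7,4) (4,2,5,3,8,7,6) (4,2,6,3,8,7,5) (4,3,5,2,8,7,6) (4,3,6,2,8,7,5) (4,5,2,3,8,7,6) (4,5,3,2,8,7,6) (4,5,6,2,8,7,3) (4,6,2,3,8,7,5) (4,6,3,2,8,7,5) (4,6,5,2,8,7,3) (5,2,4,3,8,7,6) (5,2,6,3,8,7,4) (5,3,4,2,8,7,6) (5,3,6,2,8,7,4) (5,4,2,3,8,7,6) (5,4,3,2,8,7,6) (5,4,6,2,8,7,3) (5,6,2,3,8,7,4) (5,6,3,2,8,7,4) (5,6,4,2,8,7,3) (6,2,4,3,8,7,5) (6,2,5,3,8,7,4) (6,3,4,2,8,7,5) (6,3,5,2,8,7,4) (6,4,2,3,8,7,5) (6,4,3,2,8,7,5) (6,4,5,2,8,7,3) (6,5,2,3,8,7,4) (6,5,3,2,8,7,4) (6,5,4,2,8,7,3) — 42.
anneal=shift 2: (1,4,5,3,8,7,6) (1,4,6,3,8,7,5) (1,5,4,3,8,7,6) (1,5,6,3,8,7,4) (1,6,4,3,8,7,5) (1,6,5,3,8,7,4) (4,1,5,3,8,7,6) (4,1,6,3,8,7,5) (5,1,4,3,8,7,6) (5,1,6,3,8,7,4) (6,1,4,3,8,7,5) (6,1,5,3,8,7,4) — 12.
Summing: 42 + 12 = 54.

54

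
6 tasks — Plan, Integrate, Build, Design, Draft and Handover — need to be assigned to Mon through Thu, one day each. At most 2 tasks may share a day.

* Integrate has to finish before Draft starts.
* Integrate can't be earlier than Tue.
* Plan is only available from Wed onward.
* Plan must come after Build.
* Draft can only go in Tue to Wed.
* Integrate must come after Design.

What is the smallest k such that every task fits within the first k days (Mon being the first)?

3 days

The precedence chain requires at least 3 distinct days.
With at most 2 per day and 6 tasks, at least 3 days are needed.
3 works (last occupied day: Wed): for example Integrate=Tue; Build=Mon; Plan=Wed; Draft=Wed; Handover=Tue; Design=Mon.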